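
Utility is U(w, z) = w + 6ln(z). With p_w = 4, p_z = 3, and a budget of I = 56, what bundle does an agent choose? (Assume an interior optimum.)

MU_w = 1, MU_z = 6/z.
MRS = 1 ÷ (6/z).
Tangency: set MRS = p_w/p_z = 4/3.
MRS depends only on z: (1/6)·z = 4/3 ⇒ z* = (4/3)/(1/6) = 8.
From the budget, 4·w = 56 − 3·8 = 32, so w* = 8.

w* = 8, z* = 8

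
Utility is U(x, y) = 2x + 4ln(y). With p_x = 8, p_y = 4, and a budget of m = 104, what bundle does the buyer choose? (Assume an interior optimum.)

x* = 11, y* = 4

MU_x = 2, MU_y = 4/y.
MRS = 2 ÷ (4/y).
Tangency: set MRS = p_x/p_y = 8/4 = 2.
MRS depends only on y: 0.5·y = 2 ⇒ y* = 2/0.5 = 4.
From the budget, 8·x = 104 − 4·4 = 88, so x* = 11.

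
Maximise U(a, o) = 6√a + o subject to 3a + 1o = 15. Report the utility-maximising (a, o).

a* = 1, o* = 12

MU_a = 6/(2√a), MU_o = 1.
MRS = 6/(2√a) ÷ 1.
Tangency: set MRS = p_a/p_o = 3/1 = 3.
MRS depends only on a: 3/√a = 3 ⇒ √a = 3/3 = 1 ⇒ a* = 1.
From the budget, 1·o = 15 − 3·1 = 12, so o* = 12.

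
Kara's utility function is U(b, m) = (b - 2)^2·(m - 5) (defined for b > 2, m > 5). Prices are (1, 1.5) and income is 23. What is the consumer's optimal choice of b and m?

b* = 11, m* = 8

MU_b = 2·(b−2)·(m−5), MU_m = (b−2)^2.
MRS = (2/1)·(m−5)/(b−2).
Tangency: set MRS = p_b/p_m = 1/1.5 = 2/3.
So (2/1)·(m − 5)/(b − 2) = 2/3, i.e. (m − 5) = (1/3)·(b − 2).
Rewrite the budget in excess-of-subsistence terms: 1·(b − 2) + 1.5·(m − 5) = 23 − 1·2 − 1.5·5 = 13.5.
Substituting, 1.5·(b − 2) = 13.5, so b − 2 = 9 and b* = 11.
Then m − 5 = (1/3)·9 = 3, so m* = 8.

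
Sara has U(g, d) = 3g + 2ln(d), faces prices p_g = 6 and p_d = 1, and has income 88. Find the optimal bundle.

MU_g = 3, MU_d = 2/d.
MRS = 3 ÷ (2/d).
Tangency: set MRS = p_g/p_d = 6/1 = 6.
MRS depends only on d: 1.5·d = 6 ⇒ d* = 6/1.5 = 4.
From the budget, 6·g = 88 − 1·4 = 84, so g* = 14.

g* = 14, d* = 4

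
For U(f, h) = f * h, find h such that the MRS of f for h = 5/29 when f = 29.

h = 5

MU_f = h and MU_h = f.
MRS = MU_f/MU_h = h/f.
Substitute f = 29: MRS = h/29. Setting h/29 = 5/29 gives h = (5/29)·29 = 5.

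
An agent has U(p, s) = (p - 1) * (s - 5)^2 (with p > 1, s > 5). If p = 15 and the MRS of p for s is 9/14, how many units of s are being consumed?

s = 23

MU_p = (s−5)^2, MU_s = 2·(p−1)·(s−5).
MRS = (1/2)·(s−5)/(p−1).
Substitute p = 15: MRS = (s − 5)/28. Setting this equal to 9/14 gives s − 5 = (9/14)·28 = 18, so s = 23.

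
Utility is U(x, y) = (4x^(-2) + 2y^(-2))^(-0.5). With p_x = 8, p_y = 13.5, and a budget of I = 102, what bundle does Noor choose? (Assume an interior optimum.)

x* = 6, y* = 4

For CES with ρ = -2, MRS = (4/2)·(y/x)^3.
Tangency: set MRS = p_x/p_y = 8/13.5 = 16/27.
So (y/x)^3 = 8/27; taking the cube root, y/x = 2/3, i.e. y = (2/3)·x.
Substitute into the budget 8·x + 13.5·y = 102: 17·x = 102, so x* = 6 and y* = (2/3)·6 = 4.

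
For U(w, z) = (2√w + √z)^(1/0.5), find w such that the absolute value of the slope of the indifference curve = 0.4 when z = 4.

w = 100

For CES with ρ = 0.5, MRS = (2/1)·√(z/w).
Setting (2/1)·√(4/w) = 0.4 gives √(4/w) = 0.2, so 4/w = 1/25 and w = 100.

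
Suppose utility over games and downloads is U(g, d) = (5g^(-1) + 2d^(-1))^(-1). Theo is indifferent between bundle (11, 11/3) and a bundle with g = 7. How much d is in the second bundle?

U depends on (g, d) only through S = 5g^(-1) + 2d^(-1), so equal utility means equal S. At (11, 11/3): S = 1.
With g = 7: 5·7^(-1) = 5/7, so 2d^(-1) = 1 − 5/7 = 2/7, i.e. d^(-1) = 1/7.
Hence d = 1/(1/7) = 7.
Check: U(7, 7) = 1.

d = 7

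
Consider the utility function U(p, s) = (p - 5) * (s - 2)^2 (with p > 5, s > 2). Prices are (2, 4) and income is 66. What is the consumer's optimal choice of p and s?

p* = 13, s* = 10

MU_p = (s−2)^2, MU_s = 2·(p−5)·(s−2).
MRS = (1/2)·(s−2)/(p−5).
Tangency: set MRS = p_p/p_s = 2/4 = 0.5.
So (1/2)·(s − 2)/(p − 5) = 0.5, i.e. (s − 2) = (p − 5).
Rewrite the budget in excess-of-subsistence terms: 2·(p − 5) + 4·(s − 2) = 66 − 2·5 − 4·2 = 48.
Substituting, 6·(p − 5) = 48, so p − 5 = 8 and p* = 13.
Then s − 2 = 8, so s* = 10.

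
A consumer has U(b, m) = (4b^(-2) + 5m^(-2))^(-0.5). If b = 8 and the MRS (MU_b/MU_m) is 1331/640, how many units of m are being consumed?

m = 11

For CES with ρ = -2, MRS = (4/5)·(m/b)^3.
Setting (4/5)·(m/8)^3 = 1331/640 gives (m/8)^3 = 1331/512, so m/8 = 1.375 and m = 11.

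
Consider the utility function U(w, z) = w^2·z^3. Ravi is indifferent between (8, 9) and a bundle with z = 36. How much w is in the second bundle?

w = 1

U(8, 9) = 46656.
Set U(w, 36) = 46656 and solve.
With z = 36: 36^3 = 46656, so w^2 = 46656/46656 = 1; taking the square root, w = 1.
Check: U(1, 36) = 46656.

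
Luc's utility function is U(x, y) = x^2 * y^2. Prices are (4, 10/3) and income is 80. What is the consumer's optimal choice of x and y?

MU_x = 2·x·y^2 and MU_y = 2·x^2·y.
MRS = MU_x/MU_y = y/x.
Tangency: set MRS = p_x/p_y = 4/(10/3) = 1.2.
So y/x = 1.2, i.e. y = 1.2·x.
Substitute into the budget 4·x + (10/3)·y = 80: 8·x = 80, so x* = 10.
Then y* = 1.2·10 = 12.

x* = 10, y* = 12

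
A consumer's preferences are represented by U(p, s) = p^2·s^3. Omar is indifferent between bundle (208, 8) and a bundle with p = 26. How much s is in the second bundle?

U(208, 8) = 22151168.
Set U(26, s) = 22151168 and solve.
With p = 26: 26^2 = 676, so s^3 = 22151168/676 = 32768; taking the cube root, s = 32.
Check: U(26, 32) = 22151168.

s = 32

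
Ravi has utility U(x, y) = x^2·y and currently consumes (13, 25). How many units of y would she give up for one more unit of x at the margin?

MRS = 50/13

MU_x = 2·x·y and MU_y = x^2.
MRS = MU_x/MU_y = (2/1)·y/x.
At (13, 25): MRS = 50/13.
That is, one extra unit of x is worth 50/13 units of y at the margin.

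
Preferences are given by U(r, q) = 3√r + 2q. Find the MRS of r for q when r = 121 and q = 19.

MRS = 3/44

MU_r = 3/(2√r), MU_q = 2.
MRS = 3/(2√r) ÷ 2.
At (121, 19): MRS = 3/44.
So at (121, 19) the consumer would give up 3/44 units of q for one more unit of r.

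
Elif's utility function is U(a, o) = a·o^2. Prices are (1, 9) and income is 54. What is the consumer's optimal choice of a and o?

MU_a = o^2 and MU_o = 2·a·o.
MRS = MU_a/MU_o = (1/2)·o/a.
Tangency: set MRS = p_a/p_o = 1/9.
So (1/2)·o/a = 1/9, i.e. o = (2/9)·a.
Substitute into the budget 1·a + 9·o = 54: 3·a = 54, so a* = 18.
Then o* = (2/9)·18 = 4.

a* = 18, o* = 4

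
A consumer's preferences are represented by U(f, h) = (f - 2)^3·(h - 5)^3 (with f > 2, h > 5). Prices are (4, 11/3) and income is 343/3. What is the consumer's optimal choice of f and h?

MU_f = 3·(f−2)^2·(h−5)^3, MU_h = 3·(f−2)^3·(h−5)^2.
MRS = (h−5)/(f−2).
Tangency: set MRS = p_f/p_h = 4/(11/3) = 12/11.
So (h − 5)/(f − 2) = 12/11, i.e. (h − 5) = (12/11)·(f − 2).
Rewrite the budget in excess-of-subsistence terms: 4·(f − 2) + (11/3)·(h − 5) = 343/3 − 4·2 − (11/3)·5 = 88.
Substituting, 8·(f − 2) = 88, so f − 2 = 11 and f* = 13.
Then h − 5 = (12/11)·11 = 12, so h* = 17.

f* = 13, h* = 17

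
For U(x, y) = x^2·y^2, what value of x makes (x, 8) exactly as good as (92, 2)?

U(92, 2) = 33856.
Set U(x, 8) = 33856 and solve.
With y = 8: 8^2 = 64, so x^2 = 33856/64 = 529; taking the square root, x = 23.
Check: U(23, 8) = 33856.

x = 23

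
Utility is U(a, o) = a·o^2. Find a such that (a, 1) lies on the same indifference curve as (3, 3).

a = 27

U(3, 3) = 27.
Set U(a, 1) = 27 and solve.
With o = 1: 1^2 = 1, so a = 27/1 = 27.
Check: U(27, 1) = 27.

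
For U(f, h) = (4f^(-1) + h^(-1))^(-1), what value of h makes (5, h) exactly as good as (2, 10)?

U depends on (f, h) only through S = 4f^(-1) + h^(-1), so equal utility means equal S. At (2, 10): S = 2.1.
With f = 5: 4·5^(-1) = 0.8, so h^(-1) = 2.1 − 0.8 = 1.3.
Hence h = 1/1.3 = 10/13.
Check: U(5, 10/13) = 0.4762.

h = 10/13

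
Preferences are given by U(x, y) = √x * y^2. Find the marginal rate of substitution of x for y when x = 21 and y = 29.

MRS = 29/84

MU_x = 0.5·x^(-0.5)·y^2 and MU_y = 2·√x·y.
MRS = MU_x/MU_y = (0.25)·y/x.
At (21, 29): MRS = 29/84.
That is, one extra unit of x is worth 29/84 units of y at the margin.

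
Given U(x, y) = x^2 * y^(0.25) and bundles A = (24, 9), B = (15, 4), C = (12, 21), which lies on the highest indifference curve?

Bundle A

Evaluate utility at each bundle:
U(A) = 997.661.
U(B) = 318.198.
U(C) = 308.260.
Highest utility is A, so A ≻ B ≻ C.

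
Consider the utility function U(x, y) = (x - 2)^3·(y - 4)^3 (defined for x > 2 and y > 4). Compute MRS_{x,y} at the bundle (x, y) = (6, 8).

MU_x = 3·(x−2)^2·(y−4)^3, MU_y = 3·(x−2)^3·(y−4)^2.
MRS = (y−4)/(x−2).
At (6, 8): MRS = 1.
That is, one extra unit of x is worth 1 units of y at the margin.

MRS = 1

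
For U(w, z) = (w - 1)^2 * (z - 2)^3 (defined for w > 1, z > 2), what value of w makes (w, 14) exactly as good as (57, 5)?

U(57, 5) = 84672.
Set U(w, 14) = 84672 and solve.
With z = 14: (14 − 2)^3 = 1728, so (w − 1)^2 = 84672/1728 = 49.
Taking the square root (with w > 1): w − 1 = 7, so w = 8.
Check: U(8, 14) = 84672.

w = 8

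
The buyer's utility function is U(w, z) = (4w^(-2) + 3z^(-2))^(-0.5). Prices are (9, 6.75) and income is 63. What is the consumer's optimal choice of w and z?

w* = 4, z* = 4

For CES with ρ = -2, MRS = (4/3)·(z/w)^3.
Tangency: set MRS = p_w/p_z = 9/6.75 = 4/3.
So (z/w)^3 = 1; taking the cube root, z/w = 1, i.e. z = w.
Substitute into the budget 9·w + 6.75·z = 63: 15.75·w = 63, so w* = 4 and z* = 4.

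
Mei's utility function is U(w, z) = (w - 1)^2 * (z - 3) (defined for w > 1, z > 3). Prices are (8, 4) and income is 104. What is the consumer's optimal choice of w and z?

MU_w = 2·(w−1)·(z−3), MU_z = (w−1)^2.
MRS = (2/1)·(z−3)/(w−1).
Tangency: set MRS = p_w/p_z = 8/4 = 2.
So (2/1)·(z − 3)/(w − 1) = 2, i.e. (z − 3) = (w − 1).
Rewrite the budget in excess-of-subsistence terms: 8·(w − 1) + 4·(z − 3) = 104 − 8·1 − 4·3 = 84.
Substituting, 12·(w − 1) = 84, so w − 1 = 7 and w* = 8.
Then z − 3 = 7, so z* = 10.

w* = 8, z* = 10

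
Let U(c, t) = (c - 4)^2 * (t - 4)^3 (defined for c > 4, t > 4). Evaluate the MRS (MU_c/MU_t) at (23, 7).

MRS = 2/19

MU_c = 2·(c−4)·(t−4)^3, MU_t = 3·(c−4)^2·(t−4)^2.
MRS = (2/3)·(t−4)/(c−4).
At (23, 7): MRS = 2/19.
That is, one extra unit of c is worth 2/19 units of t at the margin.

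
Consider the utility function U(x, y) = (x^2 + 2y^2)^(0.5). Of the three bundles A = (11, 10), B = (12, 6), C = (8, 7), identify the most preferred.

Bundle A

Evaluate utility at each bundle:
U(A) = 17.916.
U(B) = 14.697.
U(C) = 12.728.
Highest utility is A, so A ≻ B ≻ C.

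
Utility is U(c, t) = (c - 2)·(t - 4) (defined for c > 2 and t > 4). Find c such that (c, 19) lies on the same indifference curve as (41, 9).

c = 15

U(41, 9) = 195.
Set U(c, 19) = 195 and solve.
With t = 19: (19 − 4) = 15, so (c − 2) = 195/15 = 13.
So c = 2 + 13 = 15.
Check: U(15, 19) = 195.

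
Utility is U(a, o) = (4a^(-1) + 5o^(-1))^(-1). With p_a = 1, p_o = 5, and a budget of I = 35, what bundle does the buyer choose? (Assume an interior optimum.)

a* = 10, o* = 5

For CES with ρ = -1, MRS = (4/5)·(o/a)^2.
Tangency: set MRS = p_a/p_o = 1/5 = 0.2.
So (o/a)^2 = 0.25; taking the square root, o/a = 0.5, i.e. o = 0.5·a.
Substitute into the budget 1·a + 5·o = 35: 3.5·a = 35, so a* = 10 and o* = 0.5·10 = 5.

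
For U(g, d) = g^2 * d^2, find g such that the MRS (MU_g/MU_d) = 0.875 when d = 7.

g = 8

MU_g = 2·g·d^2 and MU_d = 2·g^2·d.
MRS = MU_g/MU_d = d/g.
Substitute d = 7: MRS = 7/g. Setting 7/g = 0.875 gives g = 7/0.875 = 8.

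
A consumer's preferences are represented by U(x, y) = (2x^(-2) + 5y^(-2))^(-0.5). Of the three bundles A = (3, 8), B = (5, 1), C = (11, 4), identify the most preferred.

Bundle A

Evaluate utility at each bundle:
U(A) = 1.825.
U(B) = 0.444.
U(C) = 1.743.
Highest utility is A, so A ≻ C ≻ B.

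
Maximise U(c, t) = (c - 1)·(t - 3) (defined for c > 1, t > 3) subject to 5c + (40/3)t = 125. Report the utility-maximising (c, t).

c* = 9, t* = 6

MU_c = (t−3), MU_t = (c−1).
MRS = (t−3)/(c−1).
Tangency: set MRS = p_c/p_t = 5/(40/3) = 0.375.
So (t − 3)/(c − 1) = 0.375, i.e. (t − 3) = 0.375·(c − 1).
Rewrite the budget in excess-of-subsistence terms: 5·(c − 1) + (40/3)·(t − 3) = 125 − 5·1 − (40/3)·3 = 80.
Substituting, 10·(c − 1) = 80, so c − 1 = 8 and c* = 9.
Then t − 3 = 0.375·8 = 3, so t* = 6.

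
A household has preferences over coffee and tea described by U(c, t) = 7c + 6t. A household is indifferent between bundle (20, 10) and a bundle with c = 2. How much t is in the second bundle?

t = 31

U(20, 10) = 200.
Set U(2, t) = 200 and solve.
7·2 + 6t = 200 ⇒ 6t = 186 ⇒ t = 31.
Check: U(2, 31) = 200.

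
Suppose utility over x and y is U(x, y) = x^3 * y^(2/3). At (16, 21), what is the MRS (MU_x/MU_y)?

MU_x = 3·x^2·y^(2/3) and MU_y = 2/3·x^3·y^(-1/3).
MRS = MU_x/MU_y = (4.5)·y/x.
At (16, 21): MRS = 189/32.
That is, one extra unit of x is worth 189/32 units of y at the margin.

MRS = 189/32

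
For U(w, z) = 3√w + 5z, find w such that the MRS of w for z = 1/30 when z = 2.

w = 81

MU_w = 3/(2√w), MU_z = 5.
MRS = 3/(2√w) ÷ 5.
MRS depends only on w: 0.3/√w = 1/30 ⇒ √w = 0.3/(1/30) = 9 ⇒ w = 81.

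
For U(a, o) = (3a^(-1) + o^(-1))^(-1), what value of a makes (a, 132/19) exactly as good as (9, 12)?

U depends on (a, o) only through S = 3a^(-1) + o^(-1), so equal utility means equal S. At (9, 12): S = 5/12.
With o = 132/19: (132/19)^(-1) = 19/132, so 3a^(-1) = 5/12 − 19/132 = 3/11, i.e. a^(-1) = 1/11.
Hence a = 1/(1/11) = 11.
Check: U(11, 132/19) = 2.4.

a = 11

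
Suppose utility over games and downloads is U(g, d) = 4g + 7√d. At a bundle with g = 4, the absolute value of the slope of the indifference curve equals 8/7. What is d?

MU_g = 4, MU_d = 7/(2√d).
MRS = 4 ÷ (7/(2√d)).
MRS depends only on d: (8/7)·√d = 8/7 ⇒ √d = (8/7)/(8/7) = 1 ⇒ d = 1.

d = 1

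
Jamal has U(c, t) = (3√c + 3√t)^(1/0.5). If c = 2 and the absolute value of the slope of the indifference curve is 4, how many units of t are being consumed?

t = 32

For CES with ρ = 0.5, MRS = √(t/c).
Setting √(t/2) = 4 gives t/2 = 16 and t = 32.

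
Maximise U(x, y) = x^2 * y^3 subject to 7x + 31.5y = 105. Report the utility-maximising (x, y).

MU_x = 2·x·y^3 and MU_y = 3·x^2·y^2.
MRS = MU_x/MU_y = (2/3)·y/x.
Tangency: set MRS = p_x/p_y = 7/31.5 = 2/9.
So (2/3)·y/x = 2/9, i.e. y = (1/3)·x.
Substitute into the budget 7·x + 31.5·y = 105: 17.5·x = 105, so x* = 6.
Then y* = (1/3)·6 = 2.

x* = 6, y* = 2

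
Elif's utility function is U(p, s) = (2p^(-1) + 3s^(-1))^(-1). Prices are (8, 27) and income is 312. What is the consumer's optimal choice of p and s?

For CES with ρ = -1, MRS = (2/3)·(s/p)^2.
Tangency: set MRS = p_p/p_s = 8/27.
So (s/p)^2 = 4/9; taking the square root, s/p = 2/3, i.e. s = (2/3)·p.
Substitute into the budget 8·p + 27·s = 312: 26·p = 312, so p* = 12 and s* = (2/3)·12 = 8.

p* = 12, s* = 8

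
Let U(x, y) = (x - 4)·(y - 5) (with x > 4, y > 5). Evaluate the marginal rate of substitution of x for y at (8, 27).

MU_x = (y−5), MU_y = (x−4).
MRS = (y−5)/(x−4).
At (8, 27): MRS = 5.5.
That is, one extra unit of x is worth 5.5 units of y at the margin.

MRS = 5.5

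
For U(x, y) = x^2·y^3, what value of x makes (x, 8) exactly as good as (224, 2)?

x = 28

U(224, 2) = 401408.
Set U(x, 8) = 401408 and solve.
With y = 8: 8^3 = 512, so x^2 = 401408/512 = 784; taking the square root, x = 28.
Check: U(28, 8) = 401408.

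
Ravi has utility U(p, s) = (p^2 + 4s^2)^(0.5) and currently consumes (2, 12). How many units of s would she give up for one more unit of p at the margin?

MRS = 1/24

For CES with ρ = 2, MRS = (1/4)·(s/p)^(-1).
At (2, 12): MRS = 1/24.
So at (2, 12) the consumer would give up 1/24 units of s for one more unit of p.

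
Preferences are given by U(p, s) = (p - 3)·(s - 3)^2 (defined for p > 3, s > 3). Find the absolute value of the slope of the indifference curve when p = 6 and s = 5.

MRS = 1/3

MU_p = (s−3)^2, MU_s = 2·(p−3)·(s−3).
MRS = (1/2)·(s−3)/(p−3).
At (6, 5): MRS = 1/3.
That is, one extra unit of p is worth 1/3 units of s at the margin.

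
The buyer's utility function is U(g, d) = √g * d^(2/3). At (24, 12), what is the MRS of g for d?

MU_g = 0.5·g^(-0.5)·d^(2/3) and MU_d = 2/3·√g·d^(-1/3).
MRS = MU_g/MU_d = (0.75)·d/g.
At (24, 12): MRS = 0.375.
The indifference curve has slope −0.375 at this bundle.

MRS = 0.375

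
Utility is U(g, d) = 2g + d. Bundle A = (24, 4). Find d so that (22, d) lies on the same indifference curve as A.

d = 8

U(24, 4) = 52.
Set U(22, d) = 52 and solve.
2·22 + d = 52 ⇒ d = 8 ⇒ d = 8.
Check: U(22, 8) = 52.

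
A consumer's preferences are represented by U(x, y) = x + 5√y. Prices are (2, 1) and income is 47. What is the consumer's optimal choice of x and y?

MU_x = 1, MU_y = 5/(2√y).
MRS = 1 ÷ (5/(2√y)).
Tangency: set MRS = p_x/p_y = 2/1 = 2.
MRS depends only on y: 0.4·√y = 2 ⇒ √y = 2/0.4 = 5 ⇒ y* = 25.
From the budget, 2·x = 47 − 1·25 = 22, so x* = 11.

x* = 11, y* = 25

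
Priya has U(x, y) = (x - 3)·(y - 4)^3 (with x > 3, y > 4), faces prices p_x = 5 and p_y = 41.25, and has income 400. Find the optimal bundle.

MU_x = (y−4)^3, MU_y = 3·(x−3)·(y−4)^2.
MRS = (1/3)·(y−4)/(x−3).
Tangency: set MRS = p_x/p_y = 5/41.25 = 4/33.
So (1/3)·(y − 4)/(x − 3) = 4/33, i.e. (y − 4) = (4/11)·(x − 3).
Rewrite the budget in excess-of-subsistence terms: 5·(x − 3) + 41.25·(y − 4) = 400 − 5·3 − 41.25·4 = 220.
Substituting, 20·(x − 3) = 220, so x − 3 = 11 and x* = 14.
Then y − 4 = (4/11)·11 = 4, so y* = 8.

x* = 14, y* = 8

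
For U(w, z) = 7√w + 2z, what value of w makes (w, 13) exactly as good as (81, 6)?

w = 49

U(81, 6) = 75.
Set U(w, 13) = 75 and solve.
With z = 13: 7√w = 75 − 2·13 = 49, so √w = 7 and w = 49.
Check: U(49, 13) = 75.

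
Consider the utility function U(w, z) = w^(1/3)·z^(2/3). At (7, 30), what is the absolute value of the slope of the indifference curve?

MU_w = 1/3·w^(-2/3)·z^(2/3) and MU_z = 2/3·w^(1/3)·z^(-1/3).
MRS = MU_w/MU_z = (0.5)·z/w.
At (7, 30): MRS = 15/7.
So at (7, 30) the consumer would give up 15/7 units of z for one more unit of w.

MRS = 15/7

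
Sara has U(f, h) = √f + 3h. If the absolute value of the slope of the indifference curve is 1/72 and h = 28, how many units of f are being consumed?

f = 144

MU_f = 1/(2√f), MU_h = 3.
MRS = 1/(2√f) ÷ 3.
MRS depends only on f: (1/6)/√f = 1/72 ⇒ √f = (1/6)/(1/72) = 12 ⇒ f = 144.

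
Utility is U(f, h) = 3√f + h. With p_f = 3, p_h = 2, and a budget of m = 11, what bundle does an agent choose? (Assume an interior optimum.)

MU_f = 3/(2√f), MU_h = 1.
MRS = 3/(2√f) ÷ 1.
Tangency: set MRS = p_f/p_h = 3/2 = 1.5.
MRS depends only on f: 1.5/√f = 1.5 ⇒ √f = 1.5/1.5 = 1 ⇒ f* = 1.
From the budget, 2·h = 11 − 3·1 = 8, so h* = 4.

f* = 1, h* = 4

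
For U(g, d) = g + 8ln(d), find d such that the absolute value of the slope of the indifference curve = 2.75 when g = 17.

MU_g = 1, MU_d = 8/d.
MRS = 1 ÷ (8/d).
MRS depends only on d: 0.125·d = 2.75 ⇒ d = 2.75/0.125 = 22.

d = 22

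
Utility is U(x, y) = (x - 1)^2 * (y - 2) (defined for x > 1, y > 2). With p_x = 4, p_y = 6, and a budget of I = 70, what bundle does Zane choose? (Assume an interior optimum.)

x* = 10, y* = 5

MU_x = 2·(x−1)·(y−2), MU_y = (x−1)^2.
MRS = (2/1)·(y−2)/(x−1).
Tangency: set MRS = p_x/p_y = 4/6 = 2/3.
So (2/1)·(y − 2)/(x − 1) = 2/3, i.e. (y − 2) = (1/3)·(x − 1).
Rewrite the budget in excess-of-subsistence terms: 4·(x − 1) + 6·(y − 2) = 70 − 4·1 − 6·2 = 54.
Substituting, 6·(x − 1) = 54, so x − 1 = 9 and x* = 10.
Then y − 2 = (1/3)·9 = 3, so y* = 5.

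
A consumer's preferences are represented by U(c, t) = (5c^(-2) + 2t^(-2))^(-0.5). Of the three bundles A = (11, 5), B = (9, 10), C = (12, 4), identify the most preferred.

Evaluate utility at each bundle:
U(A) = 2.871.
U(B) = 3.498.
U(C) = 2.502.
Highest utility is B, so B ≻ A ≻ C.

Bundle B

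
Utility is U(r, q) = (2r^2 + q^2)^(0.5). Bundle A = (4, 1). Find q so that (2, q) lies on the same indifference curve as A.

q = 5

U depends on (r, q) only through S = 2r^2 + q^2, so equal utility means equal S. At (4, 1): S = 33.
With r = 2: 2·2^2 = 8, so q^2 = 33 − 8 = 25.
Hence q = √25 = 5.
Check: U(2, 5) = 5.7446.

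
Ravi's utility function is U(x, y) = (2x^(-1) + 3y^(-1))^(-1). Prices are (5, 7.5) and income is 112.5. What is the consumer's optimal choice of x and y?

For CES with ρ = -1, MRS = (2/3)·(y/x)^2.
Tangency: set MRS = p_x/p_y = 5/7.5 = 2/3.
So (y/x)^2 = 1; taking the square root, y/x = 1, i.e. y = x.
Substitute into the budget 5·x + 7.5·y = 112.5: 12.5·x = 112.5, so x* = 9 and y* = 9.

x* = 9, y* = 9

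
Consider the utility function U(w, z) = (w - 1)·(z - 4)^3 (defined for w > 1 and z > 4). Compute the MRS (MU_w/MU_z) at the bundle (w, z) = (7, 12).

MU_w = (z−4)^3, MU_z = 3·(w−1)·(z−4)^2.
MRS = (1/3)·(z−4)/(w−1).
At (7, 12): MRS = 4/9.
The indifference curve has slope −4/9 at this bundle.

MRS = 4/9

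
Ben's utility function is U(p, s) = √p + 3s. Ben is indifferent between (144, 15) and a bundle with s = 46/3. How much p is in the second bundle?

p = 121

U(144, 15) = 57.
Set U(p, 46/3) = 57 and solve.
With s = 46/3: √p = 57 − 3·46/3 = 11, so √p = 11 and p = 121.
Check: U(121, 46/3) = 57.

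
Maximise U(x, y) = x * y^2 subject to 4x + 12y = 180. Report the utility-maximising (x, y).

MU_x = y^2 and MU_y = 2·x·y.
MRS = MU_x/MU_y = (1/2)·y/x.
Tangency: set MRS = p_x/p_y = 4/12 = 1/3.
So (1/2)·y/x = 1/3, i.e. y = (2/3)·x.
Substitute into the budget 4·x + 12·y = 180: 12·x = 180, so x* = 15.
Then y* = (2/3)·15 = 10.

x* = 15, y* = 10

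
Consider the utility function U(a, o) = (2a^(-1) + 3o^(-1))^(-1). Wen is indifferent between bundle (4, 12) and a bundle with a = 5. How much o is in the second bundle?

o = 60/7

U depends on (a, o) only through S = 2a^(-1) + 3o^(-1), so equal utility means equal S. At (4, 12): S = 0.75.
With a = 5: 2·5^(-1) = 0.4, so 3o^(-1) = 0.75 − 0.4 = 0.35, i.e. o^(-1) = 7/60.
Hence o = 1/(7/60) = 60/7.
Check: U(5, 60/7) = 1.3333.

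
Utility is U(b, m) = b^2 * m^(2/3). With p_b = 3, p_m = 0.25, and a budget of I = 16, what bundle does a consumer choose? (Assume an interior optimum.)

MU_b = 2·b·m^(2/3) and MU_m = 2/3·b^2·m^(-1/3).
MRS = MU_b/MU_m = (3)·m/b.
Tangency: set MRS = p_b/p_m = 3/0.25 = 12.
So (3)·m/b = 12, i.e. m = 4·b.
Substitute into the budget 3·b + 0.25·m = 16: 4·b = 16, so b* = 4.
Then m* = 4·4 = 16.

b* = 4, m* = 16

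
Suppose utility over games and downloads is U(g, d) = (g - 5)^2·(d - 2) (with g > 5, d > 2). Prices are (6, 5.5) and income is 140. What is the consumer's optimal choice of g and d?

g* = 16, d* = 8

MU_g = 2·(g−5)·(d−2), MU_d = (g−5)^2.
MRS = (2/1)·(d−2)/(g−5).
Tangency: set MRS = p_g/p_d = 6/5.5 = 12/11.
So (2/1)·(d − 2)/(g − 5) = 12/11, i.e. (d − 2) = (6/11)·(g − 5).
Rewrite the budget in excess-of-subsistence terms: 6·(g − 5) + 5.5·(d − 2) = 140 − 6·5 − 5.5·2 = 99.
Substituting, 9·(g − 5) = 99, so g − 5 = 11 and g* = 16.
Then d − 2 = (6/11)·11 = 6, so d* = 8.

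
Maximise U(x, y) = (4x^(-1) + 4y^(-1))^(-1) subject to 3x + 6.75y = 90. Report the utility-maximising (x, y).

x* = 12, y* = 8

For CES with ρ = -1, MRS = (y/x)^2.
Tangency: set MRS = p_x/p_y = 3/6.75 = 4/9.
So (y/x)^2 = 4/9; taking the square root, y/x = 2/3, i.e. y = (2/3)·x.
Substitute into the budget 3·x + 6.75·y = 90: 7.5·x = 90, so x* = 12 and y* = (2/3)·12 = 8.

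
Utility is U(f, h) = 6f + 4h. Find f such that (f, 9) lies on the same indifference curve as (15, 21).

f = 23

U(15, 21) = 174.
Set U(f, 9) = 174 and solve.
6f + 4·9 = 174 ⇒ 6f = 138 ⇒ f = 23.
Check: U(23, 9) = 174.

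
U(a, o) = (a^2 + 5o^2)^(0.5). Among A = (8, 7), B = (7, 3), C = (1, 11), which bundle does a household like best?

Bundle C

Evaluate utility at each bundle:
U(A) = 17.578.
U(B) = 9.695.
U(C) = 24.617.
Highest utility is C, so C ≻ A ≻ B.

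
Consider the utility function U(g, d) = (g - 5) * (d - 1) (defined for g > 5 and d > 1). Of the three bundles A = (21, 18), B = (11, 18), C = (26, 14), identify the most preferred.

Bundle C

Evaluate utility at each bundle:
U(A) = 272.
U(B) = 102.
U(C) = 273.
Highest utility is C, so C ≻ A ≻ B.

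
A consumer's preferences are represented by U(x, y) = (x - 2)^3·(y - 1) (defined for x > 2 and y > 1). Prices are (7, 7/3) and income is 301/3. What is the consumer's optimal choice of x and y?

MU_x = 3·(x−2)^2·(y−1), MU_y = (x−2)^3.
MRS = (3/1)·(y−1)/(x−2).
Tangency: set MRS = p_x/p_y = 7/(7/3) = 3.
So (3/1)·(y − 1)/(x − 2) = 3, i.e. (y − 1) = (x − 2).
Rewrite the budget in excess-of-subsistence terms: 7·(x − 2) + (7/3)·(y − 1) = 301/3 − 7·2 − (7/3)·1 = 84.
Substituting, (28/3)·(x − 2) = 84, so x − 2 = 9 and x* = 11.
Then y − 1 = 9, so y* = 10.

x* = 11, y* = 10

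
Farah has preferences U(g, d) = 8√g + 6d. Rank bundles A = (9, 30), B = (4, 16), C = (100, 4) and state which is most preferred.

Bundle A

Evaluate utility at each bundle:
U(A) = 204.000.
U(B) = 112.000.
U(C) = 104.000.
Highest utility is A, so A ≻ B ≻ C.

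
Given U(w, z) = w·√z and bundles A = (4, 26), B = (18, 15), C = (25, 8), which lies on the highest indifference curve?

Evaluate utility at each bundle:
U(A) = 20.396.
U(B) = 69.714.
U(C) = 70.711.
Highest utility is C, so C ≻ B ≻ A.

Bundle C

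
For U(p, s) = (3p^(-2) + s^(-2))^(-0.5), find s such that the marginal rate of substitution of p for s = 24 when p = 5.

For CES with ρ = -2, MRS = (3/1)·(s/p)^3.
Setting (3/1)·(s/5)^3 = 24 gives (s/5)^3 = 8, so s/5 = 2 and s = 10.

s = 10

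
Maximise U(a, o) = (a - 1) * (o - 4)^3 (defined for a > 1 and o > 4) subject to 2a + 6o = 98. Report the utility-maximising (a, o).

MU_a = (o−4)^3, MU_o = 3·(a−1)·(o−4)^2.
MRS = (1/3)·(o−4)/(a−1).
Tangency: set MRS = p_a/p_o = 2/6 = 1/3.
So (1/3)·(o − 4)/(a − 1) = 1/3, i.e. (o − 4) = (a − 1).
Rewrite the budget in excess-of-subsistence terms: 2·(a − 1) + 6·(o − 4) = 98 − 2·1 − 6·4 = 72.
Substituting, 8·(a − 1) = 72, so a − 1 = 9 and a* = 10.
Then o − 4 = 9, so o* = 13.

a* = 10, o* = 13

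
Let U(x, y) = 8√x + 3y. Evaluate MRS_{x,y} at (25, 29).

MRS = 4/15

MU_x = 8/(2√x), MU_y = 3.
MRS = 8/(2√x) ÷ 3.
At (25, 29): MRS = 4/15.
That is, one extra unit of x is worth 4/15 units of y at the margin.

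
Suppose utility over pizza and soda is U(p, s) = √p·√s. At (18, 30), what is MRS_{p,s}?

MRS = 5/3

MU_p = 0.5·p^(-0.5)·√s and MU_s = 0.5·√p·s^(-0.5).
MRS = MU_p/MU_s = s/p.
At (18, 30): MRS = 5/3.
That is, one extra unit of p is worth 5/3 units of s at the margin.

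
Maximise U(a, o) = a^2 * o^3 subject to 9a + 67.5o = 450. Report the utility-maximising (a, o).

MU_a = 2·a·o^3 and MU_o = 3·a^2·o^2.
MRS = MU_a/MU_o = (2/3)·o/a.
Tangency: set MRS = p_a/p_o = 9/67.5 = 2/15.
So (2/3)·o/a = 2/15, i.e. o = 0.2·a.
Substitute into the budget 9·a + 67.5·o = 450: 22.5·a = 450, so a* = 20.
Then o* = 0.2·20 = 4.

a* = 20, o* = 4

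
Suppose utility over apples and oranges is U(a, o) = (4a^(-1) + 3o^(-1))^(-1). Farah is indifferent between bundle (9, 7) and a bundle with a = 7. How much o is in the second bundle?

o = 189/19

U depends on (a, o) only through S = 4a^(-1) + 3o^(-1), so equal utility means equal S. At (9, 7): S = 55/63.
With a = 7: 4·7^(-1) = 4/7, so 3o^(-1) = 55/63 − 4/7 = 19/63, i.e. o^(-1) = 19/189.
Hence o = 1/(19/189) = 189/19.
Check: U(7, 189/19) = 1.1455.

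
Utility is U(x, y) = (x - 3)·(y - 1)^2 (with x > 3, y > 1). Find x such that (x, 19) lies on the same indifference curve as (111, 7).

x = 15

U(111, 7) = 3888.
Set U(x, 19) = 3888 and solve.
With y = 19: (19 − 1)^2 = 324, so (x − 3) = 3888/324 = 12.
So x = 3 + 12 = 15.
Check: U(15, 19) = 3888.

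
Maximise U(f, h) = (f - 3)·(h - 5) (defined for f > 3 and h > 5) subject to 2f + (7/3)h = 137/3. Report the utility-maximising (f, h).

f* = 10, h* = 11

MU_f = (h−5), MU_h = (f−3).
MRS = (h−5)/(f−3).
Tangency: set MRS = p_f/p_h = 2/(7/3) = 6/7.
So (h − 5)/(f − 3) = 6/7, i.e. (h − 5) = (6/7)·(f − 3).
Rewrite the budget in excess-of-subsistence terms: 2·(f − 3) + (7/3)·(h − 5) = 137/3 − 2·3 − (7/3)·5 = 28.
Substituting, 4·(f − 3) = 28, so f − 3 = 7 and f* = 10.
Then h − 5 = (6/7)·7 = 6, so h* = 11.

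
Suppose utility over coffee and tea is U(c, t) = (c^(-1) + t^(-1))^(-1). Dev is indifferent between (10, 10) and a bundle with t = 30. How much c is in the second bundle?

c = 6

U depends on (c, t) only through S = c^(-1) + t^(-1), so equal utility means equal S. At (10, 10): S = 0.2.
With t = 30: 30^(-1) = 1/30, so c^(-1) = 0.2 − 1/30 = 1/6.
Hence c = 1/(1/6) = 6.
Check: U(6, 30) = 5.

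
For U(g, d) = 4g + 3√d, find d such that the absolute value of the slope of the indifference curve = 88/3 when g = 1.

MU_g = 4, MU_d = 3/(2√d).
MRS = 4 ÷ (3/(2√d)).
MRS depends only on d: (8/3)·√d = 88/3 ⇒ √d = (88/3)/(8/3) = 11 ⇒ d = 121.

d = 121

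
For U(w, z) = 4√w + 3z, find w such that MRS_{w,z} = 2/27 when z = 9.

MU_w = 4/(2√w), MU_z = 3.
MRS = 4/(2√w) ÷ 3.
MRS depends only on w: (2/3)/√w = 2/27 ⇒ √w = (2/3)/(2/27) = 9 ⇒ w = 81.

w = 81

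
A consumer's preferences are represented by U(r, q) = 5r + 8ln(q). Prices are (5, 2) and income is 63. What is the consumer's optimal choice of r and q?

r* = 11, q* = 4

MU_r = 5, MU_q = 8/q.
MRS = 5 ÷ (8/q).
Tangency: set MRS = p_r/p_q = 5/2 = 2.5.
MRS depends only on q: 0.625·q = 2.5 ⇒ q* = 2.5/0.625 = 4.
From the budget, 5·r = 63 − 2·4 = 55, so r* = 11.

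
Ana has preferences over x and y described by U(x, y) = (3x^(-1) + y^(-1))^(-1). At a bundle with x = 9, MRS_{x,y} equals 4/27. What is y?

For CES with ρ = -1, MRS = (3/1)·(y/x)^2.
Setting (3/1)·(y/9)^2 = 4/27 gives (y/9)^2 = 4/81, so y/9 = 2/9 and y = 2.

y = 2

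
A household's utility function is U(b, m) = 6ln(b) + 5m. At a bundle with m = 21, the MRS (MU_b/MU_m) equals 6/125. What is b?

MU_b = 6/b, MU_m = 5.
MRS = 6/b ÷ 5.
MRS depends only on b: 1.2/b = 6/125 ⇒ b = 1.2/(6/125) = 25.

b = 25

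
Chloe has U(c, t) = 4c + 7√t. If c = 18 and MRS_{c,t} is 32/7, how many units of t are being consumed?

t = 16

MU_c = 4, MU_t = 7/(2√t).
MRS = 4 ÷ (7/(2√t)).
MRS depends only on t: (8/7)·√t = 32/7 ⇒ √t = (32/7)/(8/7) = 4 ⇒ t = 16.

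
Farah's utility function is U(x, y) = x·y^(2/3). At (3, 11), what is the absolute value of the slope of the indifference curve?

MRS = 5.5

MU_x = y^(2/3) and MU_y = 2/3·x·y^(-1/3).
MRS = MU_x/MU_y = (1.5)·y/x.
At (3, 11): MRS = 5.5.
So at (3, 11) the consumer would give up 5.5 units of y for one more unit of x.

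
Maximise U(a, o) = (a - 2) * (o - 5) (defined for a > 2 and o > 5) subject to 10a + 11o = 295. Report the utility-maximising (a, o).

a* = 13, o* = 15

MU_a = (o−5), MU_o = (a−2).
MRS = (o−5)/(a−2).
Tangency: set MRS = p_a/p_o = 10/11.
So (o − 5)/(a − 2) = 10/11, i.e. (o − 5) = (10/11)·(a − 2).
Rewrite the budget in excess-of-subsistence terms: 10·(a − 2) + 11·(o − 5) = 295 − 10·2 − 11·5 = 220.
Substituting, 20·(a − 2) = 220, so a − 2 = 11 and a* = 13.
Then o − 5 = (10/11)·11 = 10, so o* = 15.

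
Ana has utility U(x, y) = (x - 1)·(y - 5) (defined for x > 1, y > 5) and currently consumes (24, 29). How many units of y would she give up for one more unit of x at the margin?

MU_x = (y−5), MU_y = (x−1).
MRS = (y−5)/(x−1).
At (24, 29): MRS = 24/23.
So at (24, 29) the consumer would give up 24/23 units of y for one more unit of x.

MRS = 24/23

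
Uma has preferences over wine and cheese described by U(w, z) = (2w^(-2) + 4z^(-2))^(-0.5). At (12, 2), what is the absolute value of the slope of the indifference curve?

For CES with ρ = -2, MRS = (2/4)·(z/w)^3.
At (12, 2): MRS = 1/432.
The indifference curve has slope −1/432 at this bundle.

MRS = 1/432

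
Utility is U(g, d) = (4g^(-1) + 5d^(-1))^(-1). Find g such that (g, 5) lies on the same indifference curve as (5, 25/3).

g = 10

U depends on (g, d) only through S = 4g^(-1) + 5d^(-1), so equal utility means equal S. At (5, 25/3): S = 1.4.
With d = 5: 5·5^(-1) = 1, so 4g^(-1) = 1.4 − 1 = 0.4, i.e. g^(-1) = 0.1.
Hence g = 1/0.1 = 10.
Check: U(10, 5) = 0.7143.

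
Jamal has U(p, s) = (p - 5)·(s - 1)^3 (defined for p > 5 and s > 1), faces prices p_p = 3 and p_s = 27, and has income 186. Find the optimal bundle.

p* = 17, s* = 5

MU_p = (s−1)^3, MU_s = 3·(p−5)·(s−1)^2.
MRS = (1/3)·(s−1)/(p−5).
Tangency: set MRS = p_p/p_s = 3/27 = 1/9.
So (1/3)·(s − 1)/(p − 5) = 1/9, i.e. (s − 1) = (1/3)·(p − 5).
Rewrite the budget in excess-of-subsistence terms: 3·(p − 5) + 27·(s − 1) = 186 − 3·5 − 27·1 = 144.
Substituting, 12·(p − 5) = 144, so p − 5 = 12 and p* = 17.
Then s − 1 = (1/3)·12 = 4, so s* = 5.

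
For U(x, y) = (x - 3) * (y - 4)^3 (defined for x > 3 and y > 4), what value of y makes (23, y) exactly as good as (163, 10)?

U(163, 10) = 34560.
Set U(23, y) = 34560 and solve.
With x = 23: (23 − 3) = 20, so (y − 4)^3 = 34560/20 = 1728.
Taking the cube root (with y > 4): y − 4 = 12, so y = 16.
Check: U(23, 16) = 34560.

y = 16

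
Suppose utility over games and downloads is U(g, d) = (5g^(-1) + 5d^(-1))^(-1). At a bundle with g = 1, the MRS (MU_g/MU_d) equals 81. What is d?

d = 9

For CES with ρ = -1, MRS = (d/g)^2.
Setting (d/1)^2 = 81 gives d/1 = 9 and d = 9.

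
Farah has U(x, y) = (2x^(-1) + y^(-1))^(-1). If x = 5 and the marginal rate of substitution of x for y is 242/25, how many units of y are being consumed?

y = 11

For CES with ρ = -1, MRS = (2/1)·(y/x)^2.
Setting (2/1)·(y/5)^2 = 242/25 gives (y/5)^2 = 121/25, so y/5 = 2.2 and y = 11.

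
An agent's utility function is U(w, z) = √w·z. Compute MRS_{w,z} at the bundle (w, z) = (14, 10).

MRS = 5/14

MU_w = 0.5·w^(-0.5)·z and MU_z = √w.
MRS = MU_w/MU_z = (0.5)·z/w.
At (14, 10): MRS = 5/14.
The indifference curve has slope −5/14 at this bundle.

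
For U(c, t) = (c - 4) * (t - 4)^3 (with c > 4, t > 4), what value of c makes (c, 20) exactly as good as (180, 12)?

U(180, 12) = 90112.
Set U(c, 20) = 90112 and solve.
With t = 20: (20 − 4)^3 = 4096, so (c − 4) = 90112/4096 = 22.
So c = 4 + 22 = 26.
Check: U(26, 20) = 90112.

c = 26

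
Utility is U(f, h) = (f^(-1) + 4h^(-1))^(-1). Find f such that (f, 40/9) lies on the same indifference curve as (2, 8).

U depends on (f, h) only through S = f^(-1) + 4h^(-1), so equal utility means equal S. At (2, 8): S = 1.
With h = 40/9: 4·(40/9)^(-1) = 0.9, so f^(-1) = 1 − 0.9 = 0.1.
Hence f = 1/0.1 = 10.
Check: U(10, 40/9) = 1.

f = 10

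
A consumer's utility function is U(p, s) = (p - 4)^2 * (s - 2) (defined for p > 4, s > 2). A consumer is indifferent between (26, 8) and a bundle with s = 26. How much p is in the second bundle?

U(26, 8) = 2904.
Set U(p, 26) = 2904 and solve.
With s = 26: (26 − 2) = 24, so (p − 4)^2 = 2904/24 = 121.
Taking the square root (with p > 4): p − 4 = 11, so p = 15.
Check: U(15, 26) = 2904.

p = 15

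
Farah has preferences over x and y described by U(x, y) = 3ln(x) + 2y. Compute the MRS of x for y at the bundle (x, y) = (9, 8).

MU_x = 3/x, MU_y = 2.
MRS = 3/x ÷ 2.
At (9, 8): MRS = 1/6.
That is, one extra unit of x is worth 1/6 units of y at the margin.

MRS = 1/6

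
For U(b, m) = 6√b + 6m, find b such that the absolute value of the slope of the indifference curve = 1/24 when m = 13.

b = 144

MU_b = 6/(2√b), MU_m = 6.
MRS = 6/(2√b) ÷ 6.
MRS depends only on b: 0.5/√b = 1/24 ⇒ √b = 0.5/(1/24) = 12 ⇒ b = 144.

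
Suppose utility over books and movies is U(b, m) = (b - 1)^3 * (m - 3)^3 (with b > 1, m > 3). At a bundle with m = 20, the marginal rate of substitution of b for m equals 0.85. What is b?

b = 21

MU_b = 3·(b−1)^2·(m−3)^3, MU_m = 3·(b−1)^3·(m−3)^2.
MRS = (m−3)/(b−1).
Substitute m = 20: MRS = 17/(b − 1). Setting this equal to 0.85 gives b − 1 = 17/0.85 = 20, so b = 21.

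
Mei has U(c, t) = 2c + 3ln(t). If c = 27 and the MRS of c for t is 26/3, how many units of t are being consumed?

t = 13

MU_c = 2, MU_t = 3/t.
MRS = 2 ÷ (3/t).
MRS depends only on t: (2/3)·t = 26/3 ⇒ t = (26/3)/(2/3) = 13.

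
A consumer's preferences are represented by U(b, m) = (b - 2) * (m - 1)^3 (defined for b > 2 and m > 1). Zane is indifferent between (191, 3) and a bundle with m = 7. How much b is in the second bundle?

b = 9

U(191, 3) = 1512.
Set U(b, 7) = 1512 and solve.
With m = 7: (7 − 1)^3 = 216, so (b − 2) = 1512/216 = 7.
So b = 2 + 7 = 9.
Check: U(9, 7) = 1512.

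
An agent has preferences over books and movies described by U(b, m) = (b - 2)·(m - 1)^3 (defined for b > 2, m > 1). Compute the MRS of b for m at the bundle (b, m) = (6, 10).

MRS = 0.75

MU_b = (m−1)^3, MU_m = 3·(b−2)·(m−1)^2.
MRS = (1/3)·(m−1)/(b−2).
At (6, 10): MRS = 0.75.
So at (6, 10) the consumer would give up 0.75 units of m for one more unit of b.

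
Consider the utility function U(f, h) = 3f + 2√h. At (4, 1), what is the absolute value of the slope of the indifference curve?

MRS = 3

MU_f = 3, MU_h = 2/(2√h).
MRS = 3 ÷ (2/(2√h)).
At (4, 1): MRS = 3.
That is, one extra unit of f is worth 3 units of h at the margin.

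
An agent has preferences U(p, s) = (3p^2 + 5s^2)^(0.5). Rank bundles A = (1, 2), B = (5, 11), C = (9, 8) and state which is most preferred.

Evaluate utility at each bundle:
U(A) = 4.796.
U(B) = 26.077.
U(C) = 23.728.
Highest utility is B, so B ≻ C ≻ A.

Bundle B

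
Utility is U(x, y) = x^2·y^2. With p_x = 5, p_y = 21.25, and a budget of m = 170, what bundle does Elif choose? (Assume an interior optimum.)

MU_x = 2·x·y^2 and MU_y = 2·x^2·y.
MRS = MU_x/MU_y = y/x.
Tangency: set MRS = p_x/p_y = 5/21.25 = 4/17.
So y/x = 4/17, i.e. y = (4/17)·x.
Substitute into the budget 5·x + 21.25·y = 170: 10·x = 170, so x* = 17.
Then y* = (4/17)·17 = 4.

x* = 17, y* = 4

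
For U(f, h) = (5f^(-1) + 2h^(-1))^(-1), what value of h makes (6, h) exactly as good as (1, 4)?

h = 3/7

U depends on (f, h) only through S = 5f^(-1) + 2h^(-1), so equal utility means equal S. At (1, 4): S = 5.5.
With f = 6: 5·6^(-1) = 5/6, so 2h^(-1) = 5.5 − 5/6 = 14/3, i.e. h^(-1) = 7/3.
Hence h = 1/(7/3) = 3/7.
Check: U(6, 3/7) = 0.1818.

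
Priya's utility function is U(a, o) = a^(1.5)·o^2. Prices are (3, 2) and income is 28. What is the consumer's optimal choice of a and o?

a* = 4, o* = 8

MU_a = 1.5·√a·o^2 and MU_o = 2·a^(1.5)·o.
MRS = MU_a/MU_o = (0.75)·o/a.
Tangency: set MRS = p_a/p_o = 3/2 = 1.5.
So (0.75)·o/a = 1.5, i.e. o = 2·a.
Substitute into the budget 3·a + 2·o = 28: 7·a = 28, so a* = 4.
Then o* = 2·4 = 8.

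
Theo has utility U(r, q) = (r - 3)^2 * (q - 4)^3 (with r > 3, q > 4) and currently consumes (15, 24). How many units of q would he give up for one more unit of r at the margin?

MU_r = 2·(r−3)·(q−4)^3, MU_q = 3·(r−3)^2·(q−4)^2.
MRS = (2/3)·(q−4)/(r−3).
At (15, 24): MRS = 10/9.
So at (15, 24) the consumer would give up 10/9 units of q for one more unit of r.

MRS = 10/9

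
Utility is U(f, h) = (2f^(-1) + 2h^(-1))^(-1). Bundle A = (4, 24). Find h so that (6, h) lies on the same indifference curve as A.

h = 8

U depends on (f, h) only through S = 2f^(-1) + 2h^(-1), so equal utility means equal S. At (4, 24): S = 7/12.
With f = 6: 2·6^(-1) = 1/3, so 2h^(-1) = 7/12 − 1/3 = 0.25, i.e. h^(-1) = 0.125.
Hence h = 1/0.125 = 8.
Check: U(6, 8) = 1.7143.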